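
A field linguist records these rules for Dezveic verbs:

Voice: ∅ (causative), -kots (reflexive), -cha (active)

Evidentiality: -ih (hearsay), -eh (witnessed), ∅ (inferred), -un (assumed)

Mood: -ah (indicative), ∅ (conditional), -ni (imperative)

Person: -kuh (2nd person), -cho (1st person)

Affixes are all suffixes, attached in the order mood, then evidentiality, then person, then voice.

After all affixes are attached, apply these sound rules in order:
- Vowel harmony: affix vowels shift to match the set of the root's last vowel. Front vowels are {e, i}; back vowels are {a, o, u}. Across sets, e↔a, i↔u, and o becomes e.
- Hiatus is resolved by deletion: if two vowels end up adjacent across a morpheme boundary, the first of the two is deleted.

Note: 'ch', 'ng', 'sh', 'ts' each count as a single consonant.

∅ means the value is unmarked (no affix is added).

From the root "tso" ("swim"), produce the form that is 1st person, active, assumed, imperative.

tsonunchocha

Attach mood imperative -ni → tsoni.
Attach evidentiality assumed -un → tsoniun.
Attach person 1st person -cho → tsoniuncho.
Attach voice active -cha → tsoniunchocha.
Apply vowel harmony: tsoniunchocha → tsonuunchocha.
Apply vowel deletion: tsonuunchocha → tsonunchocha.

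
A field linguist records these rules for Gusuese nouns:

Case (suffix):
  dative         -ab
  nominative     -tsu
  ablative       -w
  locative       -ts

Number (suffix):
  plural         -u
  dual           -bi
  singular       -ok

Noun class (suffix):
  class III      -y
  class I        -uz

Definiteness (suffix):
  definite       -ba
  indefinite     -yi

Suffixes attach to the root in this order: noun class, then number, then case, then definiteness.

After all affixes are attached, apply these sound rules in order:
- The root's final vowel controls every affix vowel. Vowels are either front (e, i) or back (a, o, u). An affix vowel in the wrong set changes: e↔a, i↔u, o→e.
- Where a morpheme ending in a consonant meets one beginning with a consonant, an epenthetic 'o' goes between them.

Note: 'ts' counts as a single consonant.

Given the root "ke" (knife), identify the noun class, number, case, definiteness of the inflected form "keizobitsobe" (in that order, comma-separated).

Segment: ke-uz-bi-ts-ba.
noun class: -uz → class I.
number: -bi → dual.
case: -ts → locative.
definiteness: -ba → definite.

class I, dual, locative, definite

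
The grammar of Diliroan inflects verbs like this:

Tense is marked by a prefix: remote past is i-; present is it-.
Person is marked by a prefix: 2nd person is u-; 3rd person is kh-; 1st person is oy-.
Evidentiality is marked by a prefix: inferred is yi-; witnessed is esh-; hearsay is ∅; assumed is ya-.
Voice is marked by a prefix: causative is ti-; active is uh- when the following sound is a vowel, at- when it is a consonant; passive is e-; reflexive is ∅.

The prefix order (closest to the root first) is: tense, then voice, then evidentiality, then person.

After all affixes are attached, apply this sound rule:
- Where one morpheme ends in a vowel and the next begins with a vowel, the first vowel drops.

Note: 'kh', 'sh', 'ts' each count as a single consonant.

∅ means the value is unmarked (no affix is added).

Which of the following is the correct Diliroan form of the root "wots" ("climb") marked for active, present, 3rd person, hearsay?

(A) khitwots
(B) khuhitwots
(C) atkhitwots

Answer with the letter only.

Attach tense present it- → itwots.
Attach voice active uh- (before vowel 'i') → uhitwots.
evidentiality = hearsay: zero marking, form stays uhitwots.
Attach person 3rd person kh- → khuhitwots.
Vowel deletion: no change.
So the correct form is khuhitwots, option (B).
(C) atkhitwots is wrong: it has the affixes in the wrong order.
(A) khitwots is wrong: it uses passive instead of active for voice.

B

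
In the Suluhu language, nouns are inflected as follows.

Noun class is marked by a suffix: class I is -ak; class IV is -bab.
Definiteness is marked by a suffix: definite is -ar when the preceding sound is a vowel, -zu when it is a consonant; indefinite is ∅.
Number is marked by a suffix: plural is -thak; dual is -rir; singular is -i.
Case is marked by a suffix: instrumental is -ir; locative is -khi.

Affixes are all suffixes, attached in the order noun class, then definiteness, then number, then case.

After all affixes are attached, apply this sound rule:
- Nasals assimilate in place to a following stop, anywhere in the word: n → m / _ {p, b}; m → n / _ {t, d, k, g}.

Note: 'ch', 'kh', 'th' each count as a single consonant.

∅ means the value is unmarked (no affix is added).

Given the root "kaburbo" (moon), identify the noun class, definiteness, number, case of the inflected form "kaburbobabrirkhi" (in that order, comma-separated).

class IV, indefinite, dual, locative

Segment: kaburbo-bab-rir-khi.
noun class: -bab → class IV.
definiteness: ∅ → indefinite.
number: -rir → dual.
case: -khi → locative.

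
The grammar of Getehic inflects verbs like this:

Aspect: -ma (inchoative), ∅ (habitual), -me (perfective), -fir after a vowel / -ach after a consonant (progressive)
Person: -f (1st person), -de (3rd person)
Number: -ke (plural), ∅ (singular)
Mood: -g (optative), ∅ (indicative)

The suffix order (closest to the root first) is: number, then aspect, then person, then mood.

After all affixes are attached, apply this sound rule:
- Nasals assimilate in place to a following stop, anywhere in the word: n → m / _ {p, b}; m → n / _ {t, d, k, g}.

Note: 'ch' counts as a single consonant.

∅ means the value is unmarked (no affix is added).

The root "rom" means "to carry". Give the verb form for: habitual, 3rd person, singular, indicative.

ronde

number = singular: zero marking, form stays rom.
aspect = habitual: zero marking, form stays rom.
Attach person 3rd person -de → romde.
mood = indicative: zero marking, form stays romde.
Apply nasal assimilation: romde → ronde.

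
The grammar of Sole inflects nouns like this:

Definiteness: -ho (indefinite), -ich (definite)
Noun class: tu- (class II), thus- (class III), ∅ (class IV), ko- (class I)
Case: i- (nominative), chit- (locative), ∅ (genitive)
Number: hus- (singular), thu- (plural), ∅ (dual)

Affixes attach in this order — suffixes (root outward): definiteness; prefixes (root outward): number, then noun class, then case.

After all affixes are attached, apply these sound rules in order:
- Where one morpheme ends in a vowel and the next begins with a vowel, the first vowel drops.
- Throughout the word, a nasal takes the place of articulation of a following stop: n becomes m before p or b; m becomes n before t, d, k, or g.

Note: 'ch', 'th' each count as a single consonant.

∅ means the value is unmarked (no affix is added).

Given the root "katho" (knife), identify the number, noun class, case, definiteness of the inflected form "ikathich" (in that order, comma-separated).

Segment: i-katho-ich.
number: ∅ → dual.
noun class: ∅ → class IV.
case: i- → nominative.
definiteness: -ich → definite.

dual, class IV, nominative, definite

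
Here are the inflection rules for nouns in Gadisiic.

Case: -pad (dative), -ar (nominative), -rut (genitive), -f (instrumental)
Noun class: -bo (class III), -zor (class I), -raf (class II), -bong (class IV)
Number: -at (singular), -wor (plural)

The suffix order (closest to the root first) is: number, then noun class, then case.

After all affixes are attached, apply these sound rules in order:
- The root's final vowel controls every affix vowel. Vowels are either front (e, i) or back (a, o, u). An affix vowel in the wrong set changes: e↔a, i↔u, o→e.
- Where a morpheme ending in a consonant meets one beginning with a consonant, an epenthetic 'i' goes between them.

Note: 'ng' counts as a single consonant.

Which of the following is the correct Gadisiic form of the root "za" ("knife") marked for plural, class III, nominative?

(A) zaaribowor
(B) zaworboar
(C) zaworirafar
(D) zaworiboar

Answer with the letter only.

Attach number plural -wor → zawor.
Attach noun class class III -bo → zaworbo.
Attach case nominative -ar → zaworboar.
Vowel harmony: no change.
Apply epenthesis: zaworboar → zaworiboar.
So the correct form is zaworiboar, option (D).
(C) zaworirafar is wrong: it uses class II instead of class III for noun class.
(A) zaaribowor is wrong: it has the affixes in the wrong order.
(B) zaworboar is wrong: it fails to apply the sound rule(s).

D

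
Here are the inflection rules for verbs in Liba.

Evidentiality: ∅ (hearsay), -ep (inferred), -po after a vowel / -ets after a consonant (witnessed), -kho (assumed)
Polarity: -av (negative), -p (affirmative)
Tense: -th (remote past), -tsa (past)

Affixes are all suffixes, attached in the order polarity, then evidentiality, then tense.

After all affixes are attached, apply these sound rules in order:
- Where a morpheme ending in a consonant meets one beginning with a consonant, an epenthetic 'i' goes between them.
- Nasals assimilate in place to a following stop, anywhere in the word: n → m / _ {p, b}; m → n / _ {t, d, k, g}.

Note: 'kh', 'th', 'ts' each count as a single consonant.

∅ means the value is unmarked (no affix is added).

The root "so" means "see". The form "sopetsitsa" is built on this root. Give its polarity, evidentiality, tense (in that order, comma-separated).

Segment: so-p-ets-tsa.
polarity: -p → affirmative.
evidentiality: -po/ets → witnessed.
tense: -tsa → past.

affirmative, witnessed, past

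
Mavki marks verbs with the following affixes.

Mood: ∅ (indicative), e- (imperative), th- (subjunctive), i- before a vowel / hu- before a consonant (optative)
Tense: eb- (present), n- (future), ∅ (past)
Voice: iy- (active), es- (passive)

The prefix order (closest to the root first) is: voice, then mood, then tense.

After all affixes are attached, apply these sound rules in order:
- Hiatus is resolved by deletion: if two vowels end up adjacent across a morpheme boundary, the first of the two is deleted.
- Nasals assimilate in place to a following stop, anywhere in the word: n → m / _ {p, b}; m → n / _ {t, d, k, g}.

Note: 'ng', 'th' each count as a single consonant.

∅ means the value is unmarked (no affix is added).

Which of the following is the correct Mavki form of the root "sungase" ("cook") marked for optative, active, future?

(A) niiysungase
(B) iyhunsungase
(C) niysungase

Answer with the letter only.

Attach voice active iy- → iysungase.
Attach mood optative i- (before vowel 'i') → iiysungase.
Attach tense future n- → niiysungase.
Apply vowel deletion: niiysungase → niysungase.
Nasal assimilation: no change.
So the correct form is niysungase, option (C).
(A) niiysungase is wrong: it fails to apply the sound rule(s).
(B) iyhunsungase is wrong: it has the affixes in the wrong order.

C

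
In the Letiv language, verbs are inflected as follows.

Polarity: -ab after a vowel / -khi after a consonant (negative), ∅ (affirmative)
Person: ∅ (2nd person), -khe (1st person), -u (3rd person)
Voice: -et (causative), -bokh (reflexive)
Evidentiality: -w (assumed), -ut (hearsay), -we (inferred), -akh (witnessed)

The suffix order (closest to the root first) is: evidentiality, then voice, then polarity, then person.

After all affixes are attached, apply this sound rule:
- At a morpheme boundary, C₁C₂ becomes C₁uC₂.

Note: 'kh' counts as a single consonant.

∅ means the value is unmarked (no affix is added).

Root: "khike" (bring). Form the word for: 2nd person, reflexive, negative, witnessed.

Attach evidentiality witnessed -akh → khikeakh.
Attach voice reflexive -bokh → khikeakhbokh.
Attach polarity negative -khi (after consonant 'kh') → khikeakhbokhkhi.
person = 2nd person: zero marking, form stays khikeakhbokhkhi.
Apply epenthesis: khikeakhbokhkhi → khikeakhubokhukhi.

khikeakhubokhukhi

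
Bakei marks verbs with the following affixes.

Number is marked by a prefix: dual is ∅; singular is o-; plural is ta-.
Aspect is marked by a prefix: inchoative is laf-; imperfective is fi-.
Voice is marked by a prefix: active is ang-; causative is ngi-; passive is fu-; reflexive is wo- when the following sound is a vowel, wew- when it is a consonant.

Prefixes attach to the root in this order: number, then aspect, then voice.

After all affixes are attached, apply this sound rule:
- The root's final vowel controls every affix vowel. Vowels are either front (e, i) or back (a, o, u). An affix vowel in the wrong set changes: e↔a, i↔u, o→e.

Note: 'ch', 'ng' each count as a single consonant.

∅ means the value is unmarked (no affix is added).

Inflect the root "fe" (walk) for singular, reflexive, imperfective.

Attach number singular o- → ofe.
Attach aspect imperfective fi- → fiofe.
Attach voice reflexive wew- (before consonant 'f') → wewfiofe.
Apply vowel harmony: wewfiofe → wewfiefe.

wewfiefe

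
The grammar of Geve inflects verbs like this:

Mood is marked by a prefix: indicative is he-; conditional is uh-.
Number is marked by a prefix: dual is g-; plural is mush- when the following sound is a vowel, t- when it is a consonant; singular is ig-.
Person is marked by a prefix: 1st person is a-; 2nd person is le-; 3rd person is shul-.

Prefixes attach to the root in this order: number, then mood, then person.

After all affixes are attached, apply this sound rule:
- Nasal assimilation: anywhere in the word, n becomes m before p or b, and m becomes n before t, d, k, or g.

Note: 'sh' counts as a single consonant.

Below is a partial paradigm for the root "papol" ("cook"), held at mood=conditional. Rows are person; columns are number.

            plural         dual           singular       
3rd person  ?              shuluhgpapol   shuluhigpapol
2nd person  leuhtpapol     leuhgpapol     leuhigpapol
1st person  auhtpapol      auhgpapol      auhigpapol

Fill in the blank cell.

shuluhtpapol

Attach number plural t- (before consonant 'p') → tpapol.
Attach mood conditional uh- → uhtpapol.
Attach person 3rd person shul- → shuluhtpapol.
Nasal assimilation: no change.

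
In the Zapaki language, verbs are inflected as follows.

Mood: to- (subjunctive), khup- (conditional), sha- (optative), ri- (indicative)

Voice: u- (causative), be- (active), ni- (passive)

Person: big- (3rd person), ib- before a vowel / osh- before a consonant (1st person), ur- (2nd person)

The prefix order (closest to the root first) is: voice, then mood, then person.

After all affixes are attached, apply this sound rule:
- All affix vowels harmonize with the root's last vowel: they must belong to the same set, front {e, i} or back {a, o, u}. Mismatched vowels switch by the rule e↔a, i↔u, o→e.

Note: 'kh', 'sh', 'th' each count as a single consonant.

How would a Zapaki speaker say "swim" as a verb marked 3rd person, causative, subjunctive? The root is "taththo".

Attach voice causative u- → utaththo.
Attach mood subjunctive to- → toutaththo.
Attach person 3rd person big- → bigtoutaththo.
Apply vowel harmony: bigtoutaththo → bugtoutaththo.

bugtoutaththo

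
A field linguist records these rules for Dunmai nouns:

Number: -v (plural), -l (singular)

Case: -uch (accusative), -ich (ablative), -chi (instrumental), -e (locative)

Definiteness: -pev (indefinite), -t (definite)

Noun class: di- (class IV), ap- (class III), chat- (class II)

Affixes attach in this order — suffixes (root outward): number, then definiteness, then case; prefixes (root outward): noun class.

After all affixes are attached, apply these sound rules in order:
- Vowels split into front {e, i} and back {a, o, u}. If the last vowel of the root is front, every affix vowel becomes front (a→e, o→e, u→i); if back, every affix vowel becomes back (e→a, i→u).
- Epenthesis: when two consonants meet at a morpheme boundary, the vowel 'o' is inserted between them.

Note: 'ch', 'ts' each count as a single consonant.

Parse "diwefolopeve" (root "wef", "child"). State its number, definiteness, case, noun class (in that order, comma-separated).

singular, indefinite, locative, class IV

Segment: di-wef-l-pev-e.
number: -l → singular.
definiteness: -pev → indefinite.
case: -e → locative.
noun class: di- → class IV.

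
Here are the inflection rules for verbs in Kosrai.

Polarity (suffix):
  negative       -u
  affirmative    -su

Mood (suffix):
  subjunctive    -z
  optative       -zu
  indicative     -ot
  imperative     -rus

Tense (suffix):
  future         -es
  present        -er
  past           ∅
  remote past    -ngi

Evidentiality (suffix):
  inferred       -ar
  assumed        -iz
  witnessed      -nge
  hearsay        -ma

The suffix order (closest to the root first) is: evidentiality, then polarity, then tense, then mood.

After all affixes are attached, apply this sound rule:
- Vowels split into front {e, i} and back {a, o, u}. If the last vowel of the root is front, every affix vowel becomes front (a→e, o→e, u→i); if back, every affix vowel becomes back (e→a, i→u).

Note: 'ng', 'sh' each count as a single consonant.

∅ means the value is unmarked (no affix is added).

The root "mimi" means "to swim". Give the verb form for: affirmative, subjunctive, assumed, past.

Attach evidentiality assumed -iz → mimiiz.
Attach polarity affirmative -su → mimiizsu.
tense = past: zero marking, form stays mimiizsu.
Attach mood subjunctive -z → mimiizsuz.
Apply vowel harmony: mimiizsuz → mimiizsiz.

mimiizsiz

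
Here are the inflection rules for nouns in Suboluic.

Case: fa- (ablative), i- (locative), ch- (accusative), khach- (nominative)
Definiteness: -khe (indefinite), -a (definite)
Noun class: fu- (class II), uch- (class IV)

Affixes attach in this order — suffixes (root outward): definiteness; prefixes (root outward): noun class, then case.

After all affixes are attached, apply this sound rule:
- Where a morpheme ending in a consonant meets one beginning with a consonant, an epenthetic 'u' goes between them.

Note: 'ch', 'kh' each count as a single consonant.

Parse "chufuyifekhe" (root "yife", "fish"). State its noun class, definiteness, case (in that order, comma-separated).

class II, indefinite, accusative

Segment: ch-fu-yife-khe.
noun class: fu- → class II.
definiteness: -khe → indefinite.
case: ch- → accusative.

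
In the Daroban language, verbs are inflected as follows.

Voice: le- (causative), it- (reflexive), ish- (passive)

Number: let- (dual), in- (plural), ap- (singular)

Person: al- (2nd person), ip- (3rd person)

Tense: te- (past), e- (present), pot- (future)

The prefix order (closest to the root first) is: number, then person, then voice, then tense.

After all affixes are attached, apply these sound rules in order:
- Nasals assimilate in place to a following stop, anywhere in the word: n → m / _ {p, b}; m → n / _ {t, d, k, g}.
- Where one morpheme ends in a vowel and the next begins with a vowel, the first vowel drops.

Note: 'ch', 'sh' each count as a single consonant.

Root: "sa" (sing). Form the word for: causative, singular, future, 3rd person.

potlipapsa

Attach number singular ap- → apsa.
Attach person 3rd person ip- → ipapsa.
Attach voice causative le- → leipapsa.
Attach tense future pot- → potleipapsa.
Nasal assimilation: no change.
Apply vowel deletion: potleipapsa → potlipapsa.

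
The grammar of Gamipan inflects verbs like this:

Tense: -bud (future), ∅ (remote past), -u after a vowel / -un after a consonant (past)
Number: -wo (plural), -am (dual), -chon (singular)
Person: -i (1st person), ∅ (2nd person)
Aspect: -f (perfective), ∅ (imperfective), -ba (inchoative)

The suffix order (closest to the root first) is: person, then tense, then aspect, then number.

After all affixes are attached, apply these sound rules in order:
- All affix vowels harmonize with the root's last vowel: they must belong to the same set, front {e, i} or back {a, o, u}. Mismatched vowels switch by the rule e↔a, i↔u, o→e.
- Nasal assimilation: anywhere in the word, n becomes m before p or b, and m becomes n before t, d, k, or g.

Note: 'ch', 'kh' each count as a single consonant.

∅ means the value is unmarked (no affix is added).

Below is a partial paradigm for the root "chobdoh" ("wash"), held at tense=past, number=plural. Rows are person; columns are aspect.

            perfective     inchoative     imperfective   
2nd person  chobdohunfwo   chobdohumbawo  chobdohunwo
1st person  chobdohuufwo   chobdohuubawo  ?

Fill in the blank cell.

Attach person 1st person -i → chobdohi.
Attach tense past -u (after vowel 'i') → chobdohiu.
aspect = imperfective: zero marking, form stays chobdohiu.
Attach number plural -wo → chobdohiuwo.
Apply vowel harmony: chobdohiuwo → chobdohuuwo.
Nasal assimilation: no change.

chobdohuuwo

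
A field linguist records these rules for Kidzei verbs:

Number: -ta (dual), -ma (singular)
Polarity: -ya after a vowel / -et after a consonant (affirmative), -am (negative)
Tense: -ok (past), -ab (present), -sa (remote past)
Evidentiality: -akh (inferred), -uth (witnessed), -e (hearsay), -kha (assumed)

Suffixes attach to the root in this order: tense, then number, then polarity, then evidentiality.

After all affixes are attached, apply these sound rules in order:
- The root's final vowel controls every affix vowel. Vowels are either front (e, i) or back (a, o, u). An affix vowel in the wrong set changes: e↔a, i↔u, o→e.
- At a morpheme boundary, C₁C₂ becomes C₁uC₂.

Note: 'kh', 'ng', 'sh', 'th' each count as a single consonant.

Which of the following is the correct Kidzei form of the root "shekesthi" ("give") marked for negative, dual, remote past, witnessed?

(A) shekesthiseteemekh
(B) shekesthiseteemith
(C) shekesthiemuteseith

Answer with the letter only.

B

Attach tense remote past -sa → shekesthisa.
Attach number dual -ta → shekesthisata.
Attach polarity negative -am → shekesthisataam.
Attach evidentiality witnessed -uth → shekesthisataamuth.
Apply vowel harmony: shekesthisataamuth → shekesthiseteemith.
Epenthesis: no change.
So the correct form is shekesthiseteemith, option (B).
(A) shekesthiseteemekh is wrong: it uses inferred instead of witnessed for evidentiality.
(C) shekesthiemuteseith is wrong: it has the affixes in the wrong order.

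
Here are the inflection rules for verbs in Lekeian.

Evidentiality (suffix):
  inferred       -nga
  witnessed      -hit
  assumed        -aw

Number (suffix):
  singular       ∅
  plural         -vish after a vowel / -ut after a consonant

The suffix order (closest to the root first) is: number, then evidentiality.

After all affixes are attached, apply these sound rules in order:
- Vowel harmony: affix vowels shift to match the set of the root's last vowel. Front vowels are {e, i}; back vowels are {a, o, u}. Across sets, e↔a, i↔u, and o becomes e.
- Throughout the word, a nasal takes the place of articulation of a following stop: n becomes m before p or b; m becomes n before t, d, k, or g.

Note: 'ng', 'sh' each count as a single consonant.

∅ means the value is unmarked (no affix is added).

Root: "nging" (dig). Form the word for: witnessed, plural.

Attach number plural -ut (after consonant 'ng') → ngingut.
Attach evidentiality witnessed -hit → nginguthit.
Apply vowel harmony: nginguthit → ngingithit.
Nasal assimilation: no change.

ngingithit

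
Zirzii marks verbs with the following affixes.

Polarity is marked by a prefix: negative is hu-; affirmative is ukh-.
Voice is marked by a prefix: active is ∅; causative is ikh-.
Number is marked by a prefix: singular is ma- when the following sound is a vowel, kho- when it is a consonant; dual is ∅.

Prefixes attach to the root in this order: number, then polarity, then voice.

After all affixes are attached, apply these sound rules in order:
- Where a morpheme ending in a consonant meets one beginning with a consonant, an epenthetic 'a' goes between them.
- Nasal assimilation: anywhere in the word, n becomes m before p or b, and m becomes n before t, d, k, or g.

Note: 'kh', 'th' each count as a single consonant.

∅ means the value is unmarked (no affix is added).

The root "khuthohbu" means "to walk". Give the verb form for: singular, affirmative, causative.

Attach number singular kho- (before consonant 'kh') → khokhuthohbu.
Attach polarity affirmative ukh- → ukhkhokhuthohbu.
Attach voice causative ikh- → ikhukhkhokhuthohbu.
Apply epenthesis: ikhukhkhokhuthohbu → ikhukhakhokhuthohbu.
Nasal assimilation: no change.

ikhukhakhokhuthohbu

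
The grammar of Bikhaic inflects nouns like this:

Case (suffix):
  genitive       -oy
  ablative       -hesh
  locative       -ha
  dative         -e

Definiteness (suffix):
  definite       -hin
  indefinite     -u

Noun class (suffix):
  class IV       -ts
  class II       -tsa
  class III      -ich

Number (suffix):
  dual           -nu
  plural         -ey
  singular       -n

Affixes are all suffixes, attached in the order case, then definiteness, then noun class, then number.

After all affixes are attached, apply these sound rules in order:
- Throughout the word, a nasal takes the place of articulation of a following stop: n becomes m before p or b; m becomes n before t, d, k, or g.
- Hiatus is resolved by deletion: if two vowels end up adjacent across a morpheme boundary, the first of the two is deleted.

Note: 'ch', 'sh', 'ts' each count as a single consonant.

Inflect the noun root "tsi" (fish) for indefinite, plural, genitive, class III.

tsoyichey

Attach case genitive -oy → tsioy.
Attach definiteness indefinite -u → tsioyu.
Attach noun class class III -ich → tsioyuich.
Attach number plural -ey → tsioyuichey.
Nasal assimilation: no change.
Apply vowel deletion: tsioyuichey → tsoyichey.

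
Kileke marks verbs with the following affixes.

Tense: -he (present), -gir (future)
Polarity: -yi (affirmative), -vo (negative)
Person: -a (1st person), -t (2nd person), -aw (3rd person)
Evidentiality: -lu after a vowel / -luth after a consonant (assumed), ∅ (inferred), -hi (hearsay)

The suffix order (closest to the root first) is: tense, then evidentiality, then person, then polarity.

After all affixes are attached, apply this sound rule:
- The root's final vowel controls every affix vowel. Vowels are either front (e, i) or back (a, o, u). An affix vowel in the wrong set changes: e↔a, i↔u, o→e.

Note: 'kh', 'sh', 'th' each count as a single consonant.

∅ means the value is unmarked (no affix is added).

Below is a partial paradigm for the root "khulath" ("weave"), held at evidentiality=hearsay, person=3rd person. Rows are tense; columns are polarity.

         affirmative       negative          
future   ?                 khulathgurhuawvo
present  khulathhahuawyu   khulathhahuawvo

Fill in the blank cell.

khulathgurhuawyu

Attach tense future -gir → khulathgir.
Attach evidentiality hearsay -hi → khulathgirhi.
Attach person 3rd person -aw → khulathgirhiaw.
Attach polarity affirmative -yi → khulathgirhiawyi.
Apply vowel harmony: khulathgirhiawyi → khulathgurhuawyu.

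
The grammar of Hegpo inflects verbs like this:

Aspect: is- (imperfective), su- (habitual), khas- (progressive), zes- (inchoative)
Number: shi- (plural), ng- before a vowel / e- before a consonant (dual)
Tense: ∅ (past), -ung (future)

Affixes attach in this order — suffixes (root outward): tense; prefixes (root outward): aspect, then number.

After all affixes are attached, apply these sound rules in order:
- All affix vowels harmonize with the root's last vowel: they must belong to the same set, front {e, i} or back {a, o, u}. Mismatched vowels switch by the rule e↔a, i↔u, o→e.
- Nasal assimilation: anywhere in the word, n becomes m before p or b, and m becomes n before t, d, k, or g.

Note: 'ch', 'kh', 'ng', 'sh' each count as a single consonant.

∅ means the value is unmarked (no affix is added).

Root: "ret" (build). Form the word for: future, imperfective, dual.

ngisreting

Attach aspect imperfective is- → isret.
Attach tense future -ung → isretung.
Attach number dual ng- (before vowel 'i') → ngisretung.
Apply vowel harmony: ngisretung → ngisreting.
Nasal assimilation: no change.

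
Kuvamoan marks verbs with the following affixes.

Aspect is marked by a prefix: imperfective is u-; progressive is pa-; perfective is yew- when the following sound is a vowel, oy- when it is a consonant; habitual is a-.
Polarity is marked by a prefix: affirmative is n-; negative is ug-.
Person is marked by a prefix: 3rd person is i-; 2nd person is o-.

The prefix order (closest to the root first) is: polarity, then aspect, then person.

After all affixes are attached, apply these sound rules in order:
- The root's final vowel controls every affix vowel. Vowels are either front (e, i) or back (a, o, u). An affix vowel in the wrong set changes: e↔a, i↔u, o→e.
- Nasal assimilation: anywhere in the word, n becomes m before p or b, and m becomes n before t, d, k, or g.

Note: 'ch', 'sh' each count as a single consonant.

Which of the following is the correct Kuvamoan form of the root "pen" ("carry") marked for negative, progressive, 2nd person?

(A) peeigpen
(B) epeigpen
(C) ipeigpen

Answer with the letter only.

B

Attach polarity negative ug- → ugpen.
Attach aspect progressive pa- → paugpen.
Attach person 2nd person o- → opaugpen.
Apply vowel harmony: opaugpen → epeigpen.
Nasal assimilation: no change.
So the correct form is epeigpen, option (B).
(C) ipeigpen is wrong: it uses 3rd person instead of 2nd person for person.
(A) peeigpen is wrong: it has the affixes in the wrong order.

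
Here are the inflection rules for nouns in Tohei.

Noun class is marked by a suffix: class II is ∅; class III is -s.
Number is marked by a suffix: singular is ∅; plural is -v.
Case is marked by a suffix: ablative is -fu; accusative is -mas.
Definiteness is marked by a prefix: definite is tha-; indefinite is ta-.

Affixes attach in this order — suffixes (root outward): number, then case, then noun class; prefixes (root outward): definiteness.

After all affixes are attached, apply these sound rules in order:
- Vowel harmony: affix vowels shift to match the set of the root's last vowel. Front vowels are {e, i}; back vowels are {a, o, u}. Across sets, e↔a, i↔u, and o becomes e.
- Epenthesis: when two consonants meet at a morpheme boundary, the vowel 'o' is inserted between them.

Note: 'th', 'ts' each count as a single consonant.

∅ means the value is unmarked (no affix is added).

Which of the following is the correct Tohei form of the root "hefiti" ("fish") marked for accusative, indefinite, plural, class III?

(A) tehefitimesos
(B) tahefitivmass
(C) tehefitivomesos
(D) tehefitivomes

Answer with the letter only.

C

Attach number plural -v → hefitiv.
Attach case accusative -mas → hefitivmas.
Attach noun class class III -s → hefitivmass.
Attach definiteness indefinite ta- → tahefitivmass.
Apply vowel harmony: tahefitivmass → tehefitivmess.
Apply epenthesis: tehefitivmess → tehefitivomesos.
So the correct form is tehefitivomesos, option (C).
(D) tehefitivomes is wrong: it uses class II instead of class III for noun class.
(A) tehefitimesos is wrong: it uses singular instead of plural for number.
(B) tahefitivmass is wrong: it fails to apply the sound rule(s).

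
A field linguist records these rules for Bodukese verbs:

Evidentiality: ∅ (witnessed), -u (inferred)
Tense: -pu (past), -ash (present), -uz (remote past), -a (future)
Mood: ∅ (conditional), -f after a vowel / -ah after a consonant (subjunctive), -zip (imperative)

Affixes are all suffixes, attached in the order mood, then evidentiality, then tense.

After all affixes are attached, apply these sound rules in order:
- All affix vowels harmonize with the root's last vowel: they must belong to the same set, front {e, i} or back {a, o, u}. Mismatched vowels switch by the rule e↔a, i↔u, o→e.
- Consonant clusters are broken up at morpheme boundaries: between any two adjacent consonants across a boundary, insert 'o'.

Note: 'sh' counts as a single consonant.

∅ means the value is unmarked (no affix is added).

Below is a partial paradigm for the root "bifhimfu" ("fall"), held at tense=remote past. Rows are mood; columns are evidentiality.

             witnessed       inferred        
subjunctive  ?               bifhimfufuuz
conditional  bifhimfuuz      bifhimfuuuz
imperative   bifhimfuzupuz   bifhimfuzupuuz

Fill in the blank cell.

bifhimfufuz

Attach mood subjunctive -f (after vowel 'u') → bifhimfuf.
evidentiality = witnessed: zero marking, form stays bifhimfuf.
Attach tense remote past -uz → bifhimfufuz.
Vowel harmony: no change.
Epenthesis: no change.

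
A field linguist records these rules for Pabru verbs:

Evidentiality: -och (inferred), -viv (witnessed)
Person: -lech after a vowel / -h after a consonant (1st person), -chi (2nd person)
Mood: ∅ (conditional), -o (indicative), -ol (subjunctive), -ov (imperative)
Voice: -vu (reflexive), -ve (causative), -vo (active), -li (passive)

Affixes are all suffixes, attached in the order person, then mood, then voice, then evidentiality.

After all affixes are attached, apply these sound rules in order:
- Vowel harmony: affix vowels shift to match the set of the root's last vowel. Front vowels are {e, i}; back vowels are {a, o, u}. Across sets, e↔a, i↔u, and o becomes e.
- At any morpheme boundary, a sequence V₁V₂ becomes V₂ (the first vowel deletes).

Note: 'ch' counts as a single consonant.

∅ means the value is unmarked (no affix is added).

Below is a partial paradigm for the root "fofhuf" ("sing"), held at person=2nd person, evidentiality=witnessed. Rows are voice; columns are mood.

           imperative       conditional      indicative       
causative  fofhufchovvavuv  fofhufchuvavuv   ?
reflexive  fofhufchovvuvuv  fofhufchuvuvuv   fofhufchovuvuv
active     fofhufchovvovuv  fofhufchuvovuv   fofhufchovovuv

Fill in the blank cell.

Attach person 2nd person -chi → fofhufchi.
Attach mood indicative -o → fofhufchio.
Attach voice causative -ve → fofhufchiove.
Attach evidentiality witnessed -viv → fofhufchioveviv.
Apply vowel harmony: fofhufchioveviv → fofhufchuovavuv.
Apply vowel deletion: fofhufchuovavuv → fofhufchovavuv.

fofhufchovavuv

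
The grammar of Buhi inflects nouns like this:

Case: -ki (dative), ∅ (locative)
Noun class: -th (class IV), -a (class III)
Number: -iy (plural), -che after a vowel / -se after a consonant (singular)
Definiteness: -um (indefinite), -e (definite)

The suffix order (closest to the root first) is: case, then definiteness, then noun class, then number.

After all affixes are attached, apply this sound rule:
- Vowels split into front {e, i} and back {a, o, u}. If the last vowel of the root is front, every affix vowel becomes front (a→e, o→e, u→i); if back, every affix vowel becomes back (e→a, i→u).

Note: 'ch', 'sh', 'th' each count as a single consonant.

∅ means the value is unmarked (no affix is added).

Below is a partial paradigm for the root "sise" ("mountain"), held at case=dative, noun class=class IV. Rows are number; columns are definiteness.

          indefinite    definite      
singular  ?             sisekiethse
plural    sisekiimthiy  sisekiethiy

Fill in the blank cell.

sisekiimthse

Attach case dative -ki → siseki.
Attach definiteness indefinite -um → sisekium.
Attach noun class class IV -th → sisekiumth.
Attach number singular -se (after consonant 'th') → sisekiumthse.
Apply vowel harmony: sisekiumthse → sisekiimthse.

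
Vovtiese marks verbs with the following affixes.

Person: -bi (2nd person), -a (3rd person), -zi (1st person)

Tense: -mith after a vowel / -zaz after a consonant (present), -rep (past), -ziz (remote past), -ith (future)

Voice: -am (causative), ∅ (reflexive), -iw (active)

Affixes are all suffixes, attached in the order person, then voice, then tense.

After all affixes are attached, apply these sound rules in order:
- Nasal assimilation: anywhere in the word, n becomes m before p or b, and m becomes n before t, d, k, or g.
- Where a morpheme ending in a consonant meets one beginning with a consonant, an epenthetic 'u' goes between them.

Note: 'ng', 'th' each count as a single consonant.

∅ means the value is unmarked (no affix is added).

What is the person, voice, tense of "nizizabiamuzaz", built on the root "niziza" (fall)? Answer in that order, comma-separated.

2nd person, causative, present

Segment: niziza-bi-am-zaz.
person: -bi → 2nd person.
voice: -am → causative.
tense: -mith/zaz → present.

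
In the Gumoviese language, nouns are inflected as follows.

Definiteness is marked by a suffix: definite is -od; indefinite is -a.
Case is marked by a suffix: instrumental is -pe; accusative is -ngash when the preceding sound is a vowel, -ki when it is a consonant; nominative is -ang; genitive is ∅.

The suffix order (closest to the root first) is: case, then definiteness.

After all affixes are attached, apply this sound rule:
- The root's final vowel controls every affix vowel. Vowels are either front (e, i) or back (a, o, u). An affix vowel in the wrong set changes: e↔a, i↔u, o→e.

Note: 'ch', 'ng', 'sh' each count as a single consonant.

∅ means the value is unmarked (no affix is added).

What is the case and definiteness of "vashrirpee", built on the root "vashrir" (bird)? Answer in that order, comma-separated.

Segment: vashrir-pe-a.
case: -pe → instrumental.
definiteness: -a → indefinite.

instrumental, indefinite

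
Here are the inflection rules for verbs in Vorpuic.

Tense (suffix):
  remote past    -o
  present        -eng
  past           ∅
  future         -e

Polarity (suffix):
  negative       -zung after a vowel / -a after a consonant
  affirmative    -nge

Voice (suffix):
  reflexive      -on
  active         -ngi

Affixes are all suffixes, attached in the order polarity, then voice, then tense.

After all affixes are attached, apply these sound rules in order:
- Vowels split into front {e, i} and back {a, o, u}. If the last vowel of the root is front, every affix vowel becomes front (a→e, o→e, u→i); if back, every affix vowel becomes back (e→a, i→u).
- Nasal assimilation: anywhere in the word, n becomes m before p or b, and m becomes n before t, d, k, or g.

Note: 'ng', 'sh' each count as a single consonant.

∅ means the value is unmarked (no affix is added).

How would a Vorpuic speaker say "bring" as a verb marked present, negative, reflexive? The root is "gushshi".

gushshizingeneng

Attach polarity negative -zung (after vowel 'i') → gushshizung.
Attach voice reflexive -on → gushshizungon.
Attach tense present -eng → gushshizungoneng.
Apply vowel harmony: gushshizungoneng → gushshizingeneng.
Nasal assimilation: no change.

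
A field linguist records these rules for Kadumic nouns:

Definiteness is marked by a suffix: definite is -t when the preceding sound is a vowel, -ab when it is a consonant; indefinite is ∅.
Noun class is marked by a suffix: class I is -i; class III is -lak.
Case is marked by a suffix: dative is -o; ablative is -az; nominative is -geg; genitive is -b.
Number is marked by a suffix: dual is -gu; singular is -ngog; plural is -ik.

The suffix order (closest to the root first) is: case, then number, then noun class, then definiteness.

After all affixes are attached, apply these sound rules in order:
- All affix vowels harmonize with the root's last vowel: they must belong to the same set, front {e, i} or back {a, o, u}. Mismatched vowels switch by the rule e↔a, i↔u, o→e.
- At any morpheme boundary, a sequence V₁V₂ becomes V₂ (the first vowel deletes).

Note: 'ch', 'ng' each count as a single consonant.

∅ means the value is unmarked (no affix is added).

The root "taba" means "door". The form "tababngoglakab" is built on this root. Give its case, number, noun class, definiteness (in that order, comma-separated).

Segment: taba-b-ngog-lak-ab.
case: -b → genitive.
number: -ngog → singular.
noun class: -lak → class III.
definiteness: -t/ab → definite.

genitive, singular, class III, definite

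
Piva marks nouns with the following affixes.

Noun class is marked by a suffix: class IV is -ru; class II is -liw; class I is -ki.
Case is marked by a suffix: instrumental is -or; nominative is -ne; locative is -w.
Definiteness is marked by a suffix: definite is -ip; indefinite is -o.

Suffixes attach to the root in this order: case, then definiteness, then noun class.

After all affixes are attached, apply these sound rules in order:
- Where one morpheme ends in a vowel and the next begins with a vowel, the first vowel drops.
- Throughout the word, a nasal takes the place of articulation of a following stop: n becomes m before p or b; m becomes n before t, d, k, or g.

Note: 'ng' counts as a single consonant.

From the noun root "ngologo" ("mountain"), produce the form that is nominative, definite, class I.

Attach case nominative -ne → ngologone.
Attach definiteness definite -ip → ngologoneip.
Attach noun class class I -ki → ngologoneipki.
Apply vowel deletion: ngologoneipki → ngologonipki.
Nasal assimilation: no change.

ngologonipki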